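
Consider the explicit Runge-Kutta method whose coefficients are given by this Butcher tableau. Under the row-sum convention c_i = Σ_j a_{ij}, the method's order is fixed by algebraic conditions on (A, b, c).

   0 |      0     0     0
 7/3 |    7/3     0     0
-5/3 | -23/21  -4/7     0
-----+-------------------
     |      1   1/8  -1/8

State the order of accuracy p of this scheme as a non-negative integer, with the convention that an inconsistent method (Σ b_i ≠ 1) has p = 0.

3

b = (1, 1/8, -1/8)
c = (0, 7/3, -5/3)
Ac = (0, 0, -4/3)
Σ b_i: 1·1 + 1/8·1 + (-1/8)·1 = 1 ✓
b·c: 1/8·7/3 + (-1/8)·(-5/3) = 1/2 ✓
b·c²: 1/8·49/9 + (-1/8)·25/9 = 1/3 ✓
b·Ac: (-1/8)·(-4/3) = 1/6 ✓; 3 stages ⇒ order 3.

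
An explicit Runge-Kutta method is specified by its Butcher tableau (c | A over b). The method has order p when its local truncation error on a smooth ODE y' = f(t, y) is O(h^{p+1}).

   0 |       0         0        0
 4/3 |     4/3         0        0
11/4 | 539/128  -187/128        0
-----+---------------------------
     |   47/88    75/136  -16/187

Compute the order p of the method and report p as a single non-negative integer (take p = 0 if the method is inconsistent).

3

b = (47/88, 75/136, -16/187)
c = (0, 4/3, 11/4)
Ac = (0, 0, -187/96)
Σ b_i: 47/88·1 + 75/136·1 + (-16/187)·1 = 1 ✓
b·c: 75/136·4/3 + (-16/187)·11/4 = 1/2 ✓
b·c²: 75/136·16/9 + (-16/187)·121/16 = 1/3 ✓
b·Ac: (-16/187)·(-187/96) = 1/6 ✓; 3 stages ⇒ order 3.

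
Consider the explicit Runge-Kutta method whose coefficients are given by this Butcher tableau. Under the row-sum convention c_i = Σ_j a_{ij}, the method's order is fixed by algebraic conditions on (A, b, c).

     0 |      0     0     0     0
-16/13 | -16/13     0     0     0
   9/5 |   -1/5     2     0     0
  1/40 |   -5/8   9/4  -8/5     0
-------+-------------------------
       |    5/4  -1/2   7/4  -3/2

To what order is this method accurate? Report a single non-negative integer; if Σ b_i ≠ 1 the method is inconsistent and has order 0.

1

b = (5/4, -1/2, 7/4, -3/2)
c = (0, -16/13, 9/5, 1/40)
Ac = (0, 0, -32/13, -1836/325)
Σ b_i: 5/4·1 + (-1/2)·1 + 7/4·1 + (-3/2)·1 = 1 ✓
b·c: (-1/2)·(-16/13) + 7/4·9/5 + (-3/2)·1/40 = 3877/1040 ≠ 1/2 ⇒ order 1.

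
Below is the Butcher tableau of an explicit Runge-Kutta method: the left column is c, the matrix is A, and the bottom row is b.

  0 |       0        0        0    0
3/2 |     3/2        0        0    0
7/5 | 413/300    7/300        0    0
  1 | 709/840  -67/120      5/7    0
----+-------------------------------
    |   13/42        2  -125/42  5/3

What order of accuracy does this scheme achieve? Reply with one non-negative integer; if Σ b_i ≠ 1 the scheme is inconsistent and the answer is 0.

b = (13/42, 2, -125/42, 5/3)
c = (0, 3/2, 7/5, 1)
Ac = (0, 0, 7/200, 13/80)
Σ b_i: 13/42·1 + 2·1 + (-125/42)·1 + 5/3·1 = 1 ✓
b·c: 2·3/2 + (-125/42)·7/5 + 5/3·1 = 1/2 ✓
b·c²: 2·9/4 + (-125/42)·49/25 + 5/3·1 = 1/3 ✓
b·Ac: (-125/42)·7/200 + 5/3·13/80 = 1/6 ✓
b·c³: 2·27/8 + (-125/42)·343/125 + 5/3·1 = 1/4 ✓
b·(c∘Ac): (-125/42)·49/1000 + 5/3·13/80 = 1/8 ✓
b·Ac²: (-125/42)·21/400 + 5/3·23/160 = 1/12 ✓
b·A²c: 5/3·1/40 = 1/24 ✓; 4 stages ⇒ order 4.

4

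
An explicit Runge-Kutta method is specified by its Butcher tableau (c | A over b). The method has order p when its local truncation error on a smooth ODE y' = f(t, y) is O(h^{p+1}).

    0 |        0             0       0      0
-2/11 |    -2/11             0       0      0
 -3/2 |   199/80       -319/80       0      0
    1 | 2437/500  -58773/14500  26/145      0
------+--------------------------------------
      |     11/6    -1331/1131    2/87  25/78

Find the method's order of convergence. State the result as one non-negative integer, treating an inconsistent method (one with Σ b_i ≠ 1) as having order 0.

4

b = (11/6, -1331/1131, 2/87, 25/78)
c = (0, -2/11, -3/2, 1)
Ac = (0, 0, 29/40, 117/250)
Σ b_i: 11/6·1 + (-1331/1131)·1 + 2/87·1 + 25/78·1 = 1 ✓
b·c: (-1331/1131)·(-2/11) + 2/87·(-3/2) + 25/78·1 = 1/2 ✓
b·c²: (-1331/1131)·4/121 + 2/87·9/4 + 25/78·1 = 1/3 ✓
b·Ac: 2/87·29/40 + 25/78·117/250 = 1/6 ✓
b·c³: (-1331/1131)·(-8/1331) + 2/87·(-27/8) + 25/78·1 = 1/4 ✓
b·(c∘Ac): 2/87·(-87/80) + 25/78·117/250 = 1/8 ✓
b·Ac²: 2/87·(-29/220) + 25/78·741/2750 = 1/12 ✓
b·A²c: 25/78·13/100 = 1/24 ✓; 4 stages ⇒ order 4.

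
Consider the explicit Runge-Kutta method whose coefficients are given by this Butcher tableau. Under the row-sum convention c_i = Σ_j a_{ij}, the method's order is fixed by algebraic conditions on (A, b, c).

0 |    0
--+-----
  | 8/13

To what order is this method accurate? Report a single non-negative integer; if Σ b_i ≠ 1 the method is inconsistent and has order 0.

b = (8/13)
c = (0)
Σ b_i: 8/13·1 = 8/13 ≠ 1 ⇒ order 0.

0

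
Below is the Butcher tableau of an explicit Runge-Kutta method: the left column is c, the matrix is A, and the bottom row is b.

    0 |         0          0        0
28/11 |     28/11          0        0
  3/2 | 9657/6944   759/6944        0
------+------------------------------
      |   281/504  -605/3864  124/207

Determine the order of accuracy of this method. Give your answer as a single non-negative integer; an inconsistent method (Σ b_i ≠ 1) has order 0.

b = (281/504, -605/3864, 124/207)
c = (0, 28/11, 3/2)
Ac = (0, 0, 69/248)
Σ b_i: 281/504·1 + (-605/3864)·1 + 124/207·1 = 1 ✓
b·c: (-605/3864)·28/11 + 124/207·3/2 = 1/2 ✓
b·c²: (-605/3864)·784/121 + 124/207·9/4 = 1/3 ✓
b·Ac: 124/207·69/248 = 1/6 ✓; 3 stages ⇒ order 3.

3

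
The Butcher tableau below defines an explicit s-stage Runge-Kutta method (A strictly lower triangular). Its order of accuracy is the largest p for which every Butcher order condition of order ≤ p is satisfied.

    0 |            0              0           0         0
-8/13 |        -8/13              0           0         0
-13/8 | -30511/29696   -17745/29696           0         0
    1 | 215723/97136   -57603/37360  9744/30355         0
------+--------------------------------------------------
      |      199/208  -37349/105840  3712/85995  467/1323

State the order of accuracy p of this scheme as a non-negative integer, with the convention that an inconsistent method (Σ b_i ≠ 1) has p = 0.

b = (199/208, -37349/105840, 3712/85995, 467/1323)
c = (0, -8/13, -13/8, 1)
Ac = (0, 0, 1365/3712, 399/934)
Σ b_i: 199/208·1 + (-37349/105840)·1 + 3712/85995·1 + 467/1323·1 = 1 ✓
b·c: (-37349/105840)·(-8/13) + 3712/85995·(-13/8) + 467/1323·1 = 1/2 ✓
b·c²: (-37349/105840)·64/169 + 3712/85995·169/64 + 467/1323·1 = 1/3 ✓
b·Ac: 3712/85995·1365/3712 + 467/1323·399/934 = 1/6 ✓
b·c³: (-37349/105840)·(-512/2197) + 3712/85995·(-2197/512) + 467/1323·1 = 1/4 ✓
b·(c∘Ac): 3712/85995·(-17745/29696) + 467/1323·399/934 = 1/8 ✓
b·Ac²: 3712/85995·(-105/464) + 467/1323·6405/24284 = 1/12 ✓
b·A²c: 467/1323·441/3736 = 1/24 ✓; 4 stages ⇒ order 4.

4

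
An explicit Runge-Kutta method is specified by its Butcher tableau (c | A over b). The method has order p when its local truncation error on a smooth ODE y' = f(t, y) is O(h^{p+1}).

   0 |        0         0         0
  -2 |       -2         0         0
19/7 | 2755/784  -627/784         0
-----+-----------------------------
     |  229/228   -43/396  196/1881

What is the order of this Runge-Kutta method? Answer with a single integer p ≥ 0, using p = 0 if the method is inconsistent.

3

b = (229/228, -43/396, 196/1881)
c = (0, -2, 19/7)
Ac = (0, 0, 627/392)
Σ b_i: 229/228·1 + (-43/396)·1 + 196/1881·1 = 1 ✓
b·c: (-43/396)·(-2) + 196/1881·19/7 = 1/2 ✓
b·c²: (-43/396)·4 + 196/1881·361/49 = 1/3 ✓
b·Ac: 196/1881·627/392 = 1/6 ✓; 3 stages ⇒ order 3.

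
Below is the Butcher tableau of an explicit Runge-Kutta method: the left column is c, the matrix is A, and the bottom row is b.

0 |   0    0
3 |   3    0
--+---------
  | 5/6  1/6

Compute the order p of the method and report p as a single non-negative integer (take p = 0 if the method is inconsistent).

2

b = (5/6, 1/6)
c = (0, 3)
Σ b_i: 5/6·1 + 1/6·1 = 1 ✓
b·c: 1/6·3 = 1/2 ✓; 2 stages ⇒ order 2.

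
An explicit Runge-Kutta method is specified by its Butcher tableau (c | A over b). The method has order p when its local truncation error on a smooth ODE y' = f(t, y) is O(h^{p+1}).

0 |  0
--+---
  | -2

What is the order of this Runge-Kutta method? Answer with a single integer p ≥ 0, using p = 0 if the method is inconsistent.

b = (-2)
c = (0)
Σ b_i: (-2)·1 = -2 ≠ 1 ⇒ order 0.

0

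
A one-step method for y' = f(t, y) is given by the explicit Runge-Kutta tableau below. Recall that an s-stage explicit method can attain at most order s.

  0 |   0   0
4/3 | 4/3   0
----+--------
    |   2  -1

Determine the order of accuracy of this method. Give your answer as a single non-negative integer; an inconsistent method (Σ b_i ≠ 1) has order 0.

1

b = (2, -1)
c = (0, 4/3)
Σ b_i: 2·1 + (-1)·1 = 1 ✓
b·c: (-1)·4/3 = -4/3 ≠ 1/2 ⇒ order 1.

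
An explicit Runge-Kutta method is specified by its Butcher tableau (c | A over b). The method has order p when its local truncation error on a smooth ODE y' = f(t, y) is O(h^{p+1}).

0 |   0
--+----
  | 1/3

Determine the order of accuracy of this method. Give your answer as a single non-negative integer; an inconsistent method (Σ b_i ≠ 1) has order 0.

0

b = (1/3)
c = (0)
Σ b_i: 1/3·1 = 1/3 ≠ 1 ⇒ order 0.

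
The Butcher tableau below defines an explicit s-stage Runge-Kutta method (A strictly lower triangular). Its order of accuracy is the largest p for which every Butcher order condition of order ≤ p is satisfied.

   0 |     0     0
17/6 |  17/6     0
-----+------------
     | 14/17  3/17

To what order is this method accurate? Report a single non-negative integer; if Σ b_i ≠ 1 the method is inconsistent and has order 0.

2

b = (14/17, 3/17)
c = (0, 17/6)
Σ b_i: 14/17·1 + 3/17·1 = 1 ✓
b·c: 3/17·17/6 = 1/2 ✓; 2 stages ⇒ order 2.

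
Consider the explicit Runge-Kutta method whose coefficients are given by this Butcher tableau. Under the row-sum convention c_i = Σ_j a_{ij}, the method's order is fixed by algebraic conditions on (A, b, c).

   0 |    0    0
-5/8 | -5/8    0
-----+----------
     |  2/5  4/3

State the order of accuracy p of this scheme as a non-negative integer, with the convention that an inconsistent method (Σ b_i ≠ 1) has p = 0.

b = (2/5, 4/3)
c = (0, -5/8)
Σ b_i: 2/5·1 + 4/3·1 = 26/15 ≠ 1 ⇒ order 0.

0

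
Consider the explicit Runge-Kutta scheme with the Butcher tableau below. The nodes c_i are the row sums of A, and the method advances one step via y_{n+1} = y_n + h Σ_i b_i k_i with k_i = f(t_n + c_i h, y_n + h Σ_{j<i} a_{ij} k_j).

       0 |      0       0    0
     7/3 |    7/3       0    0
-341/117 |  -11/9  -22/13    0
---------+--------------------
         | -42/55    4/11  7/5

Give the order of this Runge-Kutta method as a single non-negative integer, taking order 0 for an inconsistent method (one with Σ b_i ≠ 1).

b = (-42/55, 4/11, 7/5)
c = (0, 7/3, -341/117)
Ac = (0, 0, -154/39)
Σ b_i: (-42/55)·1 + 4/11·1 + 7/5·1 = 1 ✓
b·c: 4/11·7/3 + 7/5·(-341/117) = -20797/6435 ≠ 1/2 ⇒ order 1.

1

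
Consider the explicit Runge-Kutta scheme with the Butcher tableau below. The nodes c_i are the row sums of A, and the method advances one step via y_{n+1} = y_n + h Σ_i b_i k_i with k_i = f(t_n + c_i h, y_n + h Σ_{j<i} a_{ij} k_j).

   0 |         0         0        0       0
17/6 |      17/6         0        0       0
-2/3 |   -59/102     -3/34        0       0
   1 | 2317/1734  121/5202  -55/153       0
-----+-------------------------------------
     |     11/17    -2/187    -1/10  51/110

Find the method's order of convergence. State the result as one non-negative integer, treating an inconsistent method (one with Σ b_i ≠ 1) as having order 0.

b = (11/17, -2/187, -1/10, 51/110)
c = (0, 17/6, -2/3, 1)
Ac = (0, 0, -1/4, 11/36)
Σ b_i: 11/17·1 + (-2/187)·1 + (-1/10)·1 + 51/110·1 = 1 ✓
b·c: (-2/187)·17/6 + (-1/10)·(-2/3) + 51/110·1 = 1/2 ✓
b·c²: (-2/187)·289/36 + (-1/10)·4/9 + 51/110·1 = 1/3 ✓
b·Ac: (-1/10)·(-1/4) + 51/110·11/36 = 1/6 ✓
b·c³: (-2/187)·4913/216 + (-1/10)·(-8/27) + 51/110·1 = 1/4 ✓
b·(c∘Ac): (-1/10)·1/6 + 51/110·11/36 = 1/8 ✓
b·Ac²: (-1/10)·(-17/24) + 51/110·11/408 = 1/12 ✓
b·A²c: 51/110·55/612 = 1/24 ✓; 4 stages ⇒ order 4.

4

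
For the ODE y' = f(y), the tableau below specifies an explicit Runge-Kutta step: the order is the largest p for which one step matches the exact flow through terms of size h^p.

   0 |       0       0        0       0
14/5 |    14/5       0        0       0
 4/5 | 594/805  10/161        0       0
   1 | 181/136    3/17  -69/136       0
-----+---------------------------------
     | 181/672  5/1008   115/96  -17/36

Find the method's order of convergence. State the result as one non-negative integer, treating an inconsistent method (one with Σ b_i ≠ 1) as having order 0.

4

b = (181/672, 5/1008, 115/96, -17/36)
c = (0, 14/5, 4/5, 1)
Ac = (0, 0, 4/23, 3/34)
Σ b_i: 181/672·1 + 5/1008·1 + 115/96·1 + (-17/36)·1 = 1 ✓
b·c: 5/1008·14/5 + 115/96·4/5 + (-17/36)·1 = 1/2 ✓
b·c²: 5/1008·196/25 + 115/96·16/25 + (-17/36)·1 = 1/3 ✓
b·Ac: 115/96·4/23 + (-17/36)·3/34 = 1/6 ✓
b·c³: 5/1008·2744/125 + 115/96·64/125 + (-17/36)·1 = 1/4 ✓
b·(c∘Ac): 115/96·16/115 + (-17/36)·3/34 = 1/8 ✓
b·Ac²: 115/96·56/115 + (-17/36)·18/17 = 1/12 ✓
b·A²c: (-17/36)·(-3/34) = 1/24 ✓; 4 stages ⇒ order 4.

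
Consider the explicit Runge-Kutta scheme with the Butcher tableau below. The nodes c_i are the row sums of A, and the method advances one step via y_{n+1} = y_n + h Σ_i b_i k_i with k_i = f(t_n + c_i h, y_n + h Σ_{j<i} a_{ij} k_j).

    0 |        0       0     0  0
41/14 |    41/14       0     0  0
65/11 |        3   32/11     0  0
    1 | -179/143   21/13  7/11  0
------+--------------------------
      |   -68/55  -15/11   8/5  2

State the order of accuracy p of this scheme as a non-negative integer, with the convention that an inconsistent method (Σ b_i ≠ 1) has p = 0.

1

b = (-68/55, -15/11, 8/5, 2)
c = (0, 41/14, 65/11, 1)
Ac = (0, 0, 656/77, 26713/3146)
Σ b_i: (-68/55)·1 + (-15/11)·1 + 8/5·1 + 2·1 = 1 ✓
b·c: (-15/11)·41/14 + 8/5·65/11 + 2·1 = 1149/154 ≠ 1/2 ⇒ order 1.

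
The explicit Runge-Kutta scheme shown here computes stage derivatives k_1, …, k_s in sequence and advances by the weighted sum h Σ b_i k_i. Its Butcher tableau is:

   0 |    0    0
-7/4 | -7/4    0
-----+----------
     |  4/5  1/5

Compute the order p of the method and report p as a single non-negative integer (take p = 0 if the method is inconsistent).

1

b = (4/5, 1/5)
c = (0, -7/4)
Σ b_i: 4/5·1 + 1/5·1 = 1 ✓
b·c: 1/5·(-7/4) = -7/20 ≠ 1/2 ⇒ order 1.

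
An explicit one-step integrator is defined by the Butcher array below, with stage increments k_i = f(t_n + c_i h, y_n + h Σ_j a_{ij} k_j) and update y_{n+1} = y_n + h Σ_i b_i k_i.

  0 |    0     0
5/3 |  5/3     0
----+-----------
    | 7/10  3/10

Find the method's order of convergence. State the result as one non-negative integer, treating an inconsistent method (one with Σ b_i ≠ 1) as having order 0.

b = (7/10, 3/10)
c = (0, 5/3)
Σ b_i: 7/10·1 + 3/10·1 = 1 ✓
b·c: 3/10·5/3 = 1/2 ✓; 2 stages ⇒ order 2.

2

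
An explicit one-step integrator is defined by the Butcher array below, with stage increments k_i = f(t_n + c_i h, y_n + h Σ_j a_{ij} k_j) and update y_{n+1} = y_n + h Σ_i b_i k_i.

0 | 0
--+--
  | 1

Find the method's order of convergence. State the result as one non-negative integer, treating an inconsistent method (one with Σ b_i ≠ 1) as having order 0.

b = (1)
c = (0)
Σ b_i: 1·1 = 1 ✓; 1 stage ⇒ order 1.

1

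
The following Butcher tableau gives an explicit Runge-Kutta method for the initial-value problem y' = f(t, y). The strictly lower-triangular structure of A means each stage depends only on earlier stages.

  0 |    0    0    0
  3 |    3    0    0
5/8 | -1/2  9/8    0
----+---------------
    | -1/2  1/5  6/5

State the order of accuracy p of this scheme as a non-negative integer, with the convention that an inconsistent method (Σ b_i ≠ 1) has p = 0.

0

b = (-1/2, 1/5, 6/5)
c = (0, 3, 5/8)
Ac = (0, 0, 27/8)
Σ b_i: (-1/2)·1 + 1/5·1 + 6/5·1 = 9/10 ≠ 1 ⇒ order 0.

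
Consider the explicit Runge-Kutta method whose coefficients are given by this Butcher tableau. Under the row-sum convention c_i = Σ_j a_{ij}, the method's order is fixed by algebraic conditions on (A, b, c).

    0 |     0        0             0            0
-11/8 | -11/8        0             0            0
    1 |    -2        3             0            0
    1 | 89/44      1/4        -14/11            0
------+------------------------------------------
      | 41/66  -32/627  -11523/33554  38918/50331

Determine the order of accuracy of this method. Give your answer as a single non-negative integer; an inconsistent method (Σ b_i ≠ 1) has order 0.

b = (41/66, -32/627, -11523/33554, 38918/50331)
c = (0, -11/8, 1, 1)
Ac = (0, 0, -33/8, -569/352)
Σ b_i: 41/66·1 + (-32/627)·1 + (-11523/33554)·1 + 38918/50331·1 = 1 ✓
b·c: (-32/627)·(-11/8) + (-11523/33554)·1 + 38918/50331·1 = 1/2 ✓
b·c²: (-32/627)·121/64 + (-11523/33554)·1 + 38918/50331·1 = 1/3 ✓
b·Ac: (-11523/33554)·(-33/8) + 38918/50331·(-569/352) = 1/6 ✓
b·c³: (-32/627)·(-1331/512) + (-11523/33554)·1 + 38918/50331·1 = 9/16 ≠ 1/4 ⇒ order 3.
b·(c∘Ac): (-11523/33554)·(-33/8) + 38918/50331·(-569/352) = 1/6 ≠ 1/8
b·Ac²: (-11523/33554)·363/64 + 38918/50331·(-2253/2816) = -36259/14128 ≠ 1/12
b·A²c: 38918/50331·21/4 = 136213/33554 ≠ 1/24

3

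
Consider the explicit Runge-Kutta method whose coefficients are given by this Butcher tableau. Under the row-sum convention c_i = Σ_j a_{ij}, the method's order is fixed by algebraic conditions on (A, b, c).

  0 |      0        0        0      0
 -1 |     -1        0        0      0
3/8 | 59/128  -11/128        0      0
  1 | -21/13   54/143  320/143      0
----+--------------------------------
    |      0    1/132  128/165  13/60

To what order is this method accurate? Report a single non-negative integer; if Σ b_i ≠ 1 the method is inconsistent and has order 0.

4

b = (0, 1/132, 128/165, 13/60)
c = (0, -1, 3/8, 1)
Ac = (0, 0, 11/128, 6/13)
Σ b_i: 1/132·1 + 128/165·1 + 13/60·1 = 1 ✓
b·c: 1/132·(-1) + 128/165·3/8 + 13/60·1 = 1/2 ✓
b·c²: 1/132·1 + 128/165·9/64 + 13/60·1 = 1/3 ✓
b·Ac: 128/165·11/128 + 13/60·6/13 = 1/6 ✓
b·c³: 1/132·(-1) + 128/165·27/512 + 13/60·1 = 1/4 ✓
b·(c∘Ac): 128/165·33/1024 + 13/60·6/13 = 1/8 ✓
b·Ac²: 128/165·(-11/128) + 13/60·9/13 = 1/12 ✓
b·A²c: 13/60·5/26 = 1/24 ✓; 4 stages ⇒ order 4.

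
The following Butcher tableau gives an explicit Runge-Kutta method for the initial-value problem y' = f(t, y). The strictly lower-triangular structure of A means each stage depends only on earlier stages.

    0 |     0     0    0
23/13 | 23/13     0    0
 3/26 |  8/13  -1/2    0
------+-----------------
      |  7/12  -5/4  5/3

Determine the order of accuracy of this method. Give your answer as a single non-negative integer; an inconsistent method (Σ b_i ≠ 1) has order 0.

1

b = (7/12, -5/4, 5/3)
c = (0, 23/13, 3/26)
Ac = (0, 0, -23/26)
Σ b_i: 7/12·1 + (-5/4)·1 + 5/3·1 = 1 ✓
b·c: (-5/4)·23/13 + 5/3·3/26 = -105/52 ≠ 1/2 ⇒ order 1.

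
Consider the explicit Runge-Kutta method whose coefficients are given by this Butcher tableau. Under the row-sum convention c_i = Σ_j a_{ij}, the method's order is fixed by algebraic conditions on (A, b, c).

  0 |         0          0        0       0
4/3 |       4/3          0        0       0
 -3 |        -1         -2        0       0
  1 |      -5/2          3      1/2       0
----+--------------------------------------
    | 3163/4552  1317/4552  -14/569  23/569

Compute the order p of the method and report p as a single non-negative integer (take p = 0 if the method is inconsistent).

b = (3163/4552, 1317/4552, -14/569, 23/569)
c = (0, 4/3, -3, 1)
Ac = (0, 0, -8/3, 5/2)
Σ b_i: 3163/4552·1 + 1317/4552·1 + (-14/569)·1 + 23/569·1 = 1 ✓
b·c: 1317/4552·4/3 + (-14/569)·(-3) + 23/569·1 = 1/2 ✓
b·c²: 1317/4552·16/9 + (-14/569)·9 + 23/569·1 = 1/3 ✓
b·Ac: (-14/569)·(-8/3) + 23/569·5/2 = 1/6 ✓
b·c³: 1317/4552·64/27 + (-14/569)·(-27) + 23/569·1 = 7121/5121 ≠ 1/4 ⇒ order 3.
b·(c∘Ac): (-14/569)·8 + 23/569·5/2 = -109/1138 ≠ 1/8
b·Ac²: (-14/569)·(-32/9) + 23/569·59/6 = 4967/10242 ≠ 1/12
b·A²c: 23/569·(-4/3) = -92/1707 ≠ 1/24

3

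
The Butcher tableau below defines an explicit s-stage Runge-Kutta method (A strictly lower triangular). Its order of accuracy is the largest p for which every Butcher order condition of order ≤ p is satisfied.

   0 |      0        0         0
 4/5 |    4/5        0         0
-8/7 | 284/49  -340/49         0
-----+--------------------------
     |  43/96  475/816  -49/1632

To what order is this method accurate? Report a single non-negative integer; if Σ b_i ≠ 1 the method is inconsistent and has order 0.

b = (43/96, 475/816, -49/1632)
c = (0, 4/5, -8/7)
Ac = (0, 0, -272/49)
Σ b_i: 43/96·1 + 475/816·1 + (-49/1632)·1 = 1 ✓
b·c: 475/816·4/5 + (-49/1632)·(-8/7) = 1/2 ✓
b·c²: 475/816·16/25 + (-49/1632)·64/49 = 1/3 ✓
b·Ac: (-49/1632)·(-272/49) = 1/6 ✓; 3 stages ⇒ order 3.

3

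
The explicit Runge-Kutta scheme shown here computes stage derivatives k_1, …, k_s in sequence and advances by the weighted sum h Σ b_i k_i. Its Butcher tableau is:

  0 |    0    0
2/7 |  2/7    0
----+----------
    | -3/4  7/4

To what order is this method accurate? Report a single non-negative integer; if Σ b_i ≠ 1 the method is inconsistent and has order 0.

2

b = (-3/4, 7/4)
c = (0, 2/7)
Σ b_i: (-3/4)·1 + 7/4·1 = 1 ✓
b·c: 7/4·2/7 = 1/2 ✓; 2 stages ⇒ order 2.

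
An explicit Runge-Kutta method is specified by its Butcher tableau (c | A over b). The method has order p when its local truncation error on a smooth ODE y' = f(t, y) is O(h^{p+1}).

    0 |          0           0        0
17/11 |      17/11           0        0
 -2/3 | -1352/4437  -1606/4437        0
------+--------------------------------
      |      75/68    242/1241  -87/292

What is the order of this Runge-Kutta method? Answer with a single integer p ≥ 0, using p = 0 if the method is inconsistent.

3

b = (75/68, 242/1241, -87/292)
c = (0, 17/11, -2/3)
Ac = (0, 0, -146/261)
Σ b_i: 75/68·1 + 242/1241·1 + (-87/292)·1 = 1 ✓
b·c: 242/1241·17/11 + (-87/292)·(-2/3) = 1/2 ✓
b·c²: 242/1241·289/121 + (-87/292)·4/9 = 1/3 ✓
b·Ac: (-87/292)·(-146/261) = 1/6 ✓; 3 stages ⇒ order 3.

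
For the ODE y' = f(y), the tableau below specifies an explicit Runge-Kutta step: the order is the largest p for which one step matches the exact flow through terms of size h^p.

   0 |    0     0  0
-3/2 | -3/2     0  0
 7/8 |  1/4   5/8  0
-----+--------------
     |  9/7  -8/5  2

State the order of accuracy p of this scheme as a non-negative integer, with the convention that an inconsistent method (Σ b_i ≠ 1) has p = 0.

b = (9/7, -8/5, 2)
c = (0, -3/2, 7/8)
Ac = (0, 0, -15/16)
Σ b_i: 9/7·1 + (-8/5)·1 + 2·1 = 59/35 ≠ 1 ⇒ order 0.

0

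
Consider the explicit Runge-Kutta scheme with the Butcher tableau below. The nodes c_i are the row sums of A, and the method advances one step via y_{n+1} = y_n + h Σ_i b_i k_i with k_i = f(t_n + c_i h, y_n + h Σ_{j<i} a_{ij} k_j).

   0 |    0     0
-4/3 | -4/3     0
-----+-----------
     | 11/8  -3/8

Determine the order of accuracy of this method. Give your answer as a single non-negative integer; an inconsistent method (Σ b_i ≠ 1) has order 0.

2

b = (11/8, -3/8)
c = (0, -4/3)
Σ b_i: 11/8·1 + (-3/8)·1 = 1 ✓
b·c: (-3/8)·(-4/3) = 1/2 ✓; 2 stages ⇒ order 2.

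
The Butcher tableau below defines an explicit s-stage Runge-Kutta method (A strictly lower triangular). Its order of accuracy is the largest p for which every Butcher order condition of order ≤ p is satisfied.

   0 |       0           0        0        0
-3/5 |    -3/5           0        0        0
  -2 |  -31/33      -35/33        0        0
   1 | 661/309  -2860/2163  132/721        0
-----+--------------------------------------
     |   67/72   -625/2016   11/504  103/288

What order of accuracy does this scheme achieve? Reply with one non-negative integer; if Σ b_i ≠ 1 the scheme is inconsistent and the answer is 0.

b = (67/72, -625/2016, 11/504, 103/288)
c = (0, -3/5, -2, 1)
Ac = (0, 0, 7/11, 44/103)
Σ b_i: 67/72·1 + (-625/2016)·1 + 11/504·1 + 103/288·1 = 1 ✓
b·c: (-625/2016)·(-3/5) + 11/504·(-2) + 103/288·1 = 1/2 ✓
b·c²: (-625/2016)·9/25 + 11/504·4 + 103/288·1 = 1/3 ✓
b·Ac: 11/504·7/11 + 103/288·44/103 = 1/6 ✓
b·c³: (-625/2016)·(-27/125) + 11/504·(-8) + 103/288·1 = 1/4 ✓
b·(c∘Ac): 11/504·(-14/11) + 103/288·44/103 = 1/8 ✓
b·Ac²: 11/504·(-21/55) + 103/288·132/515 = 1/12 ✓
b·A²c: 103/288·12/103 = 1/24 ✓; 4 stages ⇒ order 4.

4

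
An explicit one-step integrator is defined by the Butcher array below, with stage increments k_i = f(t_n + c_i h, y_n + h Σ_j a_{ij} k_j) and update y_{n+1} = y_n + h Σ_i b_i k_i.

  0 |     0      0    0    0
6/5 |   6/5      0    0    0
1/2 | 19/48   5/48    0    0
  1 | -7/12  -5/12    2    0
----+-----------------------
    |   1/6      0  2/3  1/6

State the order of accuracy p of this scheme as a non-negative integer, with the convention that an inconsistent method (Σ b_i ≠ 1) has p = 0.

b = (1/6, 0, 2/3, 1/6)
c = (0, 6/5, 1/2, 1)
Ac = (0, 0, 1/8, 1/2)
Σ b_i: 1/6·1 + 2/3·1 + 1/6·1 = 1 ✓
b·c: 2/3·1/2 + 1/6·1 = 1/2 ✓
b·c²: 2/3·1/4 + 1/6·1 = 1/3 ✓
b·Ac: 2/3·1/8 + 1/6·1/2 = 1/6 ✓
b·c³: 2/3·1/8 + 1/6·1 = 1/4 ✓
b·(c∘Ac): 2/3·1/16 + 1/6·1/2 = 1/8 ✓
b·Ac²: 2/3·3/20 + 1/6·(-1/10) = 1/12 ✓
b·A²c: 1/6·1/4 = 1/24 ✓; 4 stages ⇒ order 4.

4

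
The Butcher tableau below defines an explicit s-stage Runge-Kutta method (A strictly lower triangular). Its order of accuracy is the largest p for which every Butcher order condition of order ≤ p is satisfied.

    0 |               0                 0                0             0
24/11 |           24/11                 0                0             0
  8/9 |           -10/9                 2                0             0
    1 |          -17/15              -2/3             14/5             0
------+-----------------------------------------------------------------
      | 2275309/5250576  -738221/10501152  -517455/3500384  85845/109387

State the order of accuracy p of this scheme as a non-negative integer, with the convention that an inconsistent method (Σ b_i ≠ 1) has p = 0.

b = (2275309/5250576, -738221/10501152, -517455/3500384, 85845/109387)
c = (0, 24/11, 8/9, 1)
Ac = (0, 0, 48/11, 512/495)
Σ b_i: 2275309/5250576·1 + (-738221/10501152)·1 + (-517455/3500384)·1 + 85845/109387·1 = 1 ✓
b·c: (-738221/10501152)·24/11 + (-517455/3500384)·8/9 + 85845/109387·1 = 1/2 ✓
b·c²: (-738221/10501152)·576/121 + (-517455/3500384)·64/81 + 85845/109387·1 = 1/3 ✓
b·Ac: (-517455/3500384)·48/11 + 85845/109387·512/495 = 1/6 ✓
b·c³: (-738221/10501152)·13824/1331 + (-517455/3500384)·512/729 + 85845/109387·1 = -1597763/32487939 ≠ 1/4 ⇒ order 3.
b·(c∘Ac): (-517455/3500384)·128/33 + 85845/109387·512/495 = 860356/3609771 ≠ 1/8
b·Ac²: (-517455/3500384)·1152/121 + 85845/109387·(-47104/49005) = -70231132/32487939 ≠ 1/12
b·A²c: 85845/109387·672/55 = 11537568/1203257 ≠ 1/24

3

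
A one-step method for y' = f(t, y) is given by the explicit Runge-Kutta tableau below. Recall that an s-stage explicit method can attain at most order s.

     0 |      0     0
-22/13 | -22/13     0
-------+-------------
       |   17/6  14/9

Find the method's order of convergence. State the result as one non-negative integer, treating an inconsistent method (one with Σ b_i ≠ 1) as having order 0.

0

b = (17/6, 14/9)
c = (0, -22/13)
Σ b_i: 17/6·1 + 14/9·1 = 79/18 ≠ 1 ⇒ order 0.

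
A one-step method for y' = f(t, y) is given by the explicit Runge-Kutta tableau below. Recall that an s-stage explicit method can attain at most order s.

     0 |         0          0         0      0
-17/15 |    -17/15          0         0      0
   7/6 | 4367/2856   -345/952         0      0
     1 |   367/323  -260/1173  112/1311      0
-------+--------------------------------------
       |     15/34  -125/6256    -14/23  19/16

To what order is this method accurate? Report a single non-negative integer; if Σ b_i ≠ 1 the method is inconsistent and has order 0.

b = (15/34, -125/6256, -14/23, 19/16)
c = (0, -17/15, 7/6, 1)
Ac = (0, 0, 23/56, 20/57)
Σ b_i: 15/34·1 + (-125/6256)·1 + (-14/23)·1 + 19/16·1 = 1 ✓
b·c: (-125/6256)·(-17/15) + (-14/23)·7/6 + 19/16·1 = 1/2 ✓
b·c²: (-125/6256)·289/225 + (-14/23)·49/36 + 19/16·1 = 1/3 ✓
b·Ac: (-14/23)·23/56 + 19/16·20/57 = 1/6 ✓
b·c³: (-125/6256)·(-4913/3375) + (-14/23)·343/216 + 19/16·1 = 1/4 ✓
b·(c∘Ac): (-14/23)·23/48 + 19/16·20/57 = 1/8 ✓
b·Ac²: (-14/23)·(-391/840) + 19/16·(-16/95) = 1/12 ✓
b·A²c: 19/16·2/57 = 1/24 ✓; 4 stages ⇒ order 4.

4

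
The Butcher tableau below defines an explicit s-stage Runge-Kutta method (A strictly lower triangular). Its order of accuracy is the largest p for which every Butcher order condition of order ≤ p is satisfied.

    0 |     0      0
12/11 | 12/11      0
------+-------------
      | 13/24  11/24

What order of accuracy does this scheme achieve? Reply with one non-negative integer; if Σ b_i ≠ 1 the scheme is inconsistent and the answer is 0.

2

b = (13/24, 11/24)
c = (0, 12/11)
Σ b_i: 13/24·1 + 11/24·1 = 1 ✓
b·c: 11/24·12/11 = 1/2 ✓; 2 stages ⇒ order 2.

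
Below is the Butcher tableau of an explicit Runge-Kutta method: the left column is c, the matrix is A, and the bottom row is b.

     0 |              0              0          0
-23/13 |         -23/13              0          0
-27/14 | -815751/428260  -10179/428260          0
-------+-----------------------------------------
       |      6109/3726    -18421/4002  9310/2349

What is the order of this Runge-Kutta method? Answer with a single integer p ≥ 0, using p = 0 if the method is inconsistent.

b = (6109/3726, -18421/4002, 9310/2349)
c = (0, -23/13, -27/14)
Ac = (0, 0, 783/18620)
Σ b_i: 6109/3726·1 + (-18421/4002)·1 + 9310/2349·1 = 1 ✓
b·c: (-18421/4002)·(-23/13) + 9310/2349·(-27/14) = 1/2 ✓
b·c²: (-18421/4002)·529/169 + 9310/2349·729/196 = 1/3 ✓
b·Ac: 9310/2349·783/18620 = 1/6 ✓; 3 stages ⇒ order 3.

3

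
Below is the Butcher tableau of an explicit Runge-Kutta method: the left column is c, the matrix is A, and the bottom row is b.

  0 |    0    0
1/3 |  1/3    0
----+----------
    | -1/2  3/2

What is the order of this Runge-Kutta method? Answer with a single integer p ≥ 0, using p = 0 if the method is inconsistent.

2

b = (-1/2, 3/2)
c = (0, 1/3)
Σ b_i: (-1/2)·1 + 3/2·1 = 1 ✓
b·c: 3/2·1/3 = 1/2 ✓; 2 stages ⇒ order 2.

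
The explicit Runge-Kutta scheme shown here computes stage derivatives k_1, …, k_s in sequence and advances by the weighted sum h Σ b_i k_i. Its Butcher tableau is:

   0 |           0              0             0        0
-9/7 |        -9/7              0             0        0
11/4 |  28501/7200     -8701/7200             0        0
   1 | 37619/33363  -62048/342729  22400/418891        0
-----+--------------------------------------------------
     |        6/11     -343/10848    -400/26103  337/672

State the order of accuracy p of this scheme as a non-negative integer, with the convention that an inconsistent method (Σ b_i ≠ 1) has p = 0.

b = (6/11, -343/10848, -400/26103, 337/672)
c = (0, -9/7, 11/4, 1)
Ac = (0, 0, 1243/800, 128/337)
Σ b_i: 6/11·1 + (-343/10848)·1 + (-400/26103)·1 + 337/672·1 = 1 ✓
b·c: (-343/10848)·(-9/7) + (-400/26103)·11/4 + 337/672·1 = 1/2 ✓
b·c²: (-343/10848)·81/49 + (-400/26103)·121/16 + 337/672·1 = 1/3 ✓
b·Ac: (-400/26103)·1243/800 + 337/672·128/337 = 1/6 ✓
b·c³: (-343/10848)·(-729/343) + (-400/26103)·1331/64 + 337/672·1 = 1/4 ✓
b·(c∘Ac): (-400/26103)·13673/3200 + 337/672·128/337 = 1/8 ✓
b·Ac²: (-400/26103)·(-11187/5600) + 337/672·248/2359 = 1/12 ✓
b·A²c: 337/672·28/337 = 1/24 ✓; 4 stages ⇒ order 4.

4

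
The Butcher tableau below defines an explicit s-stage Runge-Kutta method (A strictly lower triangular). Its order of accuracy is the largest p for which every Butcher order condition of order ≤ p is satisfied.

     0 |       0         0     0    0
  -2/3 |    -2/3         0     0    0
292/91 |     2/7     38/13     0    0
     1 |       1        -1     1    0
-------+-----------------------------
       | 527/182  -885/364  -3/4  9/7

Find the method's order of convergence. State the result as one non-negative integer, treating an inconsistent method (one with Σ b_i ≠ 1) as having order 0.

2

b = (527/182, -885/364, -3/4, 9/7)
c = (0, -2/3, 292/91, 1)
Ac = (0, 0, -76/39, 1058/273)
Σ b_i: 527/182·1 + (-885/364)·1 + (-3/4)·1 + 9/7·1 = 1 ✓
b·c: (-885/364)·(-2/3) + (-3/4)·292/91 + 9/7·1 = 1/2 ✓
b·c²: (-885/364)·4/9 + (-3/4)·85264/8281 + 9/7·1 = -186748/24843 ≠ 1/3 ⇒ order 2.
b·Ac: (-3/4)·(-76/39) + 9/7·1058/273 = 4105/637 ≠ 1/6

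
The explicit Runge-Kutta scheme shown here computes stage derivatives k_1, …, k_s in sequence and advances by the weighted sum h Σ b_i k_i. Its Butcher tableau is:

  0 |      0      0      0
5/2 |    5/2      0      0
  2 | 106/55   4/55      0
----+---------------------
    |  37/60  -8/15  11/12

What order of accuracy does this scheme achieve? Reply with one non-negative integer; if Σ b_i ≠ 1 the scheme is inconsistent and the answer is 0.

3

b = (37/60, -8/15, 11/12)
c = (0, 5/2, 2)
Ac = (0, 0, 2/11)
Σ b_i: 37/60·1 + (-8/15)·1 + 11/12·1 = 1 ✓
b·c: (-8/15)·5/2 + 11/12·2 = 1/2 ✓
b·c²: (-8/15)·25/4 + 11/12·4 = 1/3 ✓
b·Ac: 11/12·2/11 = 1/6 ✓; 3 stages ⇒ order 3.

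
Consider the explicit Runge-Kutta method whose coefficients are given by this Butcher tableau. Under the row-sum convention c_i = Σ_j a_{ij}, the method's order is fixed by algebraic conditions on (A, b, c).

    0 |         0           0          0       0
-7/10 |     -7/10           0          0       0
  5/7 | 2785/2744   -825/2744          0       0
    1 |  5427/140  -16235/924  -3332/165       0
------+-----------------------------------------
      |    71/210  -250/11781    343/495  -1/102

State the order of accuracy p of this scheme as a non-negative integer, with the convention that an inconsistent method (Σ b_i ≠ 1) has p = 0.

b = (71/210, -250/11781, 343/495, -1/102)
c = (0, -7/10, 5/7, 1)
Ac = (0, 0, 165/784, -17/8)
Σ b_i: 71/210·1 + (-250/11781)·1 + 343/495·1 + (-1/102)·1 = 1 ✓
b·c: (-250/11781)·(-7/10) + 343/495·5/7 + (-1/102)·1 = 1/2 ✓
b·c²: (-250/11781)·49/100 + 343/495·25/49 + (-1/102)·1 = 1/3 ✓
b·Ac: 343/495·165/784 + (-1/102)·(-17/8) = 1/6 ✓
b·c³: (-250/11781)·(-343/1000) + 343/495·125/343 + (-1/102)·1 = 1/4 ✓
b·(c∘Ac): 343/495·825/5488 + (-1/102)·(-17/8) = 1/8 ✓
b·Ac²: 343/495·(-33/224) + (-1/102)·(-1513/80) = 1/12 ✓
b·A²c: (-1/102)·(-17/4) = 1/24 ✓; 4 stages ⇒ order 4.

4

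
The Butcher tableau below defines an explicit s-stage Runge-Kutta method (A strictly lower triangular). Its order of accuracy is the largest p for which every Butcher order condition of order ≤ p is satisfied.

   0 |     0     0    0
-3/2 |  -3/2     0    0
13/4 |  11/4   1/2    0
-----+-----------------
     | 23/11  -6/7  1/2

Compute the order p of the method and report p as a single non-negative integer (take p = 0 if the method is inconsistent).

b = (23/11, -6/7, 1/2)
c = (0, -3/2, 13/4)
Ac = (0, 0, -3/4)
Σ b_i: 23/11·1 + (-6/7)·1 + 1/2·1 = 267/154 ≠ 1 ⇒ order 0.

0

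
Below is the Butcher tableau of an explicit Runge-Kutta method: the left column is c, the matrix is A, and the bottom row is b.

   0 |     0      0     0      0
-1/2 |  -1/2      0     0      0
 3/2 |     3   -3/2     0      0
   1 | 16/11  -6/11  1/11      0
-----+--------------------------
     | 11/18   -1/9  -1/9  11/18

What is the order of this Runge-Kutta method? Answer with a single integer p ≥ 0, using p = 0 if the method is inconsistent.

4

b = (11/18, -1/9, -1/9, 11/18)
c = (0, -1/2, 3/2, 1)
Ac = (0, 0, 3/4, 9/22)
Σ b_i: 11/18·1 + (-1/9)·1 + (-1/9)·1 + 11/18·1 = 1 ✓
b·c: (-1/9)·(-1/2) + (-1/9)·3/2 + 11/18·1 = 1/2 ✓
b·c²: (-1/9)·1/4 + (-1/9)·9/4 + 11/18·1 = 1/3 ✓
b·Ac: (-1/9)·3/4 + 11/18·9/22 = 1/6 ✓
b·c³: (-1/9)·(-1/8) + (-1/9)·27/8 + 11/18·1 = 1/4 ✓
b·(c∘Ac): (-1/9)·9/8 + 11/18·9/22 = 1/8 ✓
b·Ac²: (-1/9)·(-3/8) + 11/18·3/44 = 1/12 ✓
b·A²c: 11/18·3/44 = 1/24 ✓; 4 stages ⇒ order 4.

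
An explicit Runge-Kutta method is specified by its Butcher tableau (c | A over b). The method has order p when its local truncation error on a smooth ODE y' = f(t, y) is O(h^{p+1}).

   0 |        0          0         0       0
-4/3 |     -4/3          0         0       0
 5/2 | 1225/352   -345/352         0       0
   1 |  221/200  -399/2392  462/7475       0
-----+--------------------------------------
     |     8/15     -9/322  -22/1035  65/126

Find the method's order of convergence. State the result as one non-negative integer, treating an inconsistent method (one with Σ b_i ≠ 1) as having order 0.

b = (8/15, -9/322, -22/1035, 65/126)
c = (0, -4/3, 5/2, 1)
Ac = (0, 0, 115/88, 49/130)
Σ b_i: 8/15·1 + (-9/322)·1 + (-22/1035)·1 + 65/126·1 = 1 ✓
b·c: (-9/322)·(-4/3) + (-22/1035)·5/2 + 65/126·1 = 1/2 ✓
b·c²: (-9/322)·16/9 + (-22/1035)·25/4 + 65/126·1 = 1/3 ✓
b·Ac: (-22/1035)·115/88 + 65/126·49/130 = 1/6 ✓
b·c³: (-9/322)·(-64/27) + (-22/1035)·125/8 + 65/126·1 = 1/4 ✓
b·(c∘Ac): (-22/1035)·575/176 + 65/126·49/130 = 1/8 ✓
b·Ac²: (-22/1035)·(-115/66) + 65/126·7/78 = 1/12 ✓
b·A²c: 65/126·21/260 = 1/24 ✓; 4 stages ⇒ order 4.

4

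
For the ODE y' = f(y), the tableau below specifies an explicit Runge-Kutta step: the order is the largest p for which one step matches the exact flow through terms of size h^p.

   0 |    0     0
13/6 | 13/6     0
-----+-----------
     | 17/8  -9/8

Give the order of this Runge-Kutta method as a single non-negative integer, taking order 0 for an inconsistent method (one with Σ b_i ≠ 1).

1

b = (17/8, -9/8)
c = (0, 13/6)
Σ b_i: 17/8·1 + (-9/8)·1 = 1 ✓
b·c: (-9/8)·13/6 = -39/16 ≠ 1/2 ⇒ order 1.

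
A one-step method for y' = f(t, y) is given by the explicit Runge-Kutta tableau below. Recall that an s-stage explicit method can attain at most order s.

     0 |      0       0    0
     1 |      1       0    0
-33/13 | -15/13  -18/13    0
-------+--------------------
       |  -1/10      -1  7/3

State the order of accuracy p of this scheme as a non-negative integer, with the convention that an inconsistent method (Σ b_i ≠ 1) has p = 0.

b = (-1/10, -1, 7/3)
c = (0, 1, -33/13)
Ac = (0, 0, -18/13)
Σ b_i: (-1/10)·1 + (-1)·1 + 7/3·1 = 37/30 ≠ 1 ⇒ order 0.

0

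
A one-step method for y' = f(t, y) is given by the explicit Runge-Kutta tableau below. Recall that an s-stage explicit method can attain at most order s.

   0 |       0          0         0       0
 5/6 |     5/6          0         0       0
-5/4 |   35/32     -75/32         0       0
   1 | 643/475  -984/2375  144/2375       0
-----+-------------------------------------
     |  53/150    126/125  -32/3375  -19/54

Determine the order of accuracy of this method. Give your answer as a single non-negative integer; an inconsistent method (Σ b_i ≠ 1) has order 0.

b = (53/150, 126/125, -32/3375, -19/54)
c = (0, 5/6, -5/4, 1)
Ac = (0, 0, -125/64, -8/19)
Σ b_i: 53/150·1 + 126/125·1 + (-32/3375)·1 + (-19/54)·1 = 1 ✓
b·c: 126/125·5/6 + (-32/3375)·(-5/4) + (-19/54)·1 = 1/2 ✓
b·c²: 126/125·25/36 + (-32/3375)·25/16 + (-19/54)·1 = 1/3 ✓
b·Ac: (-32/3375)·(-125/64) + (-19/54)·(-8/19) = 1/6 ✓
b·c³: 126/125·125/216 + (-32/3375)·(-125/64) + (-19/54)·1 = 1/4 ✓
b·(c∘Ac): (-32/3375)·625/256 + (-19/54)·(-8/19) = 1/8 ✓
b·Ac²: (-32/3375)·(-625/384) + (-19/54)·(-11/57) = 1/12 ✓
b·A²c: (-19/54)·(-9/76) = 1/24 ✓; 4 stages ⇒ order 4.

4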